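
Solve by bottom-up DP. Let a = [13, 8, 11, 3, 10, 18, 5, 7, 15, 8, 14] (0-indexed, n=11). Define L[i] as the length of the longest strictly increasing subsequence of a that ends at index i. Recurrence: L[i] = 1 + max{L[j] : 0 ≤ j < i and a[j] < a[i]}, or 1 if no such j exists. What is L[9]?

4

   i    0    1    2    3    4    5    6    7    8    9   10
a[i]   13    8   11    3   10   18    5    7   15    8   14
L[i]    1    1    2    1    2    3    2    3    4    4    5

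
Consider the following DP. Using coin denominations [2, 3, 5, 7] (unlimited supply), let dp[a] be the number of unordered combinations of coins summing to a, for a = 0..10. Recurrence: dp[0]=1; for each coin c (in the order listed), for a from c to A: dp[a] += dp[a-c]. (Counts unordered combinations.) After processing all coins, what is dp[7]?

3

after  coin     0     1     2     3     4     5     6     7     8     9    10
          2     1     0     1     0     1     0     1     0     1     0     1
          3     1     0     1     1     1     1     2     1     2     2     2
          5     1     0     1     1     1     2     2     2     3     3     4
          7     1     0     1     1     1     2     2     3     3     4     5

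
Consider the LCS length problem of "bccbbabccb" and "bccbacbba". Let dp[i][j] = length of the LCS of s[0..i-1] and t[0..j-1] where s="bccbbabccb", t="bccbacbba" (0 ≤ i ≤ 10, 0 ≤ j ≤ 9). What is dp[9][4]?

   ''  b  c  c  b  a  c  b  b  a
''  0  0  0  0  0  0  0  0  0  0
 b  0  1  1  1  1  1  1  1  1  1
 c  0  1  2  2  2  2  2  2  2  2
 c  0  1  2  3  3  3  3  3  3  3
 b  0  1  2  3  4  4  4  4  4  4
 b  0  1  2  3  4  4  4  5  5  5
 a  0  1  2  3  4  5  5  5  5  6
 b  0  1  2  3  4  5  5  6  6  6
 c  0  1  2  3  4  5  6  6  6  6
 c  0  1  2  3  4  5  6  6  6  6
 b  0  1  2  3  4  5  6  7  7  7

4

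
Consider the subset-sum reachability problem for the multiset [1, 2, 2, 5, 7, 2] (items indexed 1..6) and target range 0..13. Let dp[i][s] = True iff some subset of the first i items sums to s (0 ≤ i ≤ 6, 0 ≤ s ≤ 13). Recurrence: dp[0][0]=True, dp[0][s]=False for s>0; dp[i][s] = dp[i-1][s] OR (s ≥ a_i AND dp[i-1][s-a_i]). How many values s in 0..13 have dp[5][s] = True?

i\s   0   1   2   3   4   5   6   7   8   9  10  11  12  13
  0   T   F   F   F   F   F   F   F   F   F   F   F   F   F
  1   T   T   F   F   F   F   F   F   F   F   F   F   F   F
  2   T   T   T   T   F   F   F   F   F   F   F   F   F   F
  3   T   T   T   T   T   T   F   F   F   F   F   F   F   F
  4   T   T   T   T   T   T   T   T   T   T   T   F   F   F
  5   T   T   T   T   T   T   T   T   T   T   T   T   T   T
  6   T   T   T   T   T   T   T   T   T   T   T   T   T   T

14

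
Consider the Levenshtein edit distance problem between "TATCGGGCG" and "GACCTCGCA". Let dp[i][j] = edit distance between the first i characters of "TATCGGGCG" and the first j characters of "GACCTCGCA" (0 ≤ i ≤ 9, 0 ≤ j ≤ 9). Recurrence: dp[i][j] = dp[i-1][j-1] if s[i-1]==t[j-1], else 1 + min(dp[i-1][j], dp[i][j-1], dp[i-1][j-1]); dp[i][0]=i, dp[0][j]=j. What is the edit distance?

   ''  G  A  C  C  T  C  G  C  A
''  0  1  2  3  4  5  6  7  8  9
 T  1  1  2  3  4  4  5  6  7  8
 A  2  2  1  2  3  4  5  6  7  7
 T  3  3  2  2  3  3  4  5  6  7
 C  4  4  3  2  2  3  3  4  5  6
 G  5  4  4  3  3  3  4  3  4  5
 G  6  5  5  4  4  4  4  4  4  5
 G  7  6  6  5  5  5  5  4  5  5
 C  8  7  7  6  5  6  5  5  4  5
 G  9  8  8  7  6  6  6  5  5  5

5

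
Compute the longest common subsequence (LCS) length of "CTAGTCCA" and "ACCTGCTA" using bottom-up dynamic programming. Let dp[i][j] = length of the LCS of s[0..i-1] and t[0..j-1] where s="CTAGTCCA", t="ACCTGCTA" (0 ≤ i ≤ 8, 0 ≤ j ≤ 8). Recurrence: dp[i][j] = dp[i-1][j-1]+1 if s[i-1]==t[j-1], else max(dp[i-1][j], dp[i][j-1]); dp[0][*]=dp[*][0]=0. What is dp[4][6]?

3

   ''  A  C  C  T  G  C  T  A
''  0  0  0  0  0  0  0  0  0
 C  0  0  1  1  1  1  1  1  1
 T  0  0  1  1  2  2  2  2  2
 A  0  1  1  1  2  2  2  2  3
 G  0  1  1  1  2  3  3  3  3
 T  0  1  1  1  2  3  3  4  4
 C  0  1  2  2  2  3  4  4  4
 C  0  1  2  3  3  3  4  4  4
 A  0  1  2  3  3  3  4  4  5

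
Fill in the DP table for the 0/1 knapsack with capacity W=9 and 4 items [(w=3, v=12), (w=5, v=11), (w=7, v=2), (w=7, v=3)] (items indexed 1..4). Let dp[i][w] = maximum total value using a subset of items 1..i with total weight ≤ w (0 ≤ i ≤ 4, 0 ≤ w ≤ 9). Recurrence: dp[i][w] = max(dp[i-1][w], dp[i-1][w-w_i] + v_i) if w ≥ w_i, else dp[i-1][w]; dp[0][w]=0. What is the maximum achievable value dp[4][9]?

i\w   0   1   2   3   4   5   6   7   8   9
  0   0   0   0   0   0   0   0   0   0   0
  1   0   0   0  12  12  12  12  12  12  12
  2   0   0   0  12  12  12  12  12  23  23
  3   0   0   0  12  12  12  12  12  23  23
  4   0   0   0  12  12  12  12  12  23  23

23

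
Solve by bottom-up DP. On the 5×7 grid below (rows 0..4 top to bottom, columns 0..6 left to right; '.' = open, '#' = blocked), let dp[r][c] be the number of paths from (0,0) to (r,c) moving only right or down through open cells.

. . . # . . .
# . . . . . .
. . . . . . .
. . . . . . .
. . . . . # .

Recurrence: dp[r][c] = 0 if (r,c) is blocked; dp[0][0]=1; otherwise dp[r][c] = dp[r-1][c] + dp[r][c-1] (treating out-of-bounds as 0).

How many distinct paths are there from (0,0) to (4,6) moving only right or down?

r\c   0   1   2   3   4   5   6
  0   1   1   1   0   0   0   0
  1   0   1   2   2   2   2   2
  2   0   1   3   5   7   9  11
  3   0   1   4   9  16  25  36
  4   0   1   5  14  30   0  36

36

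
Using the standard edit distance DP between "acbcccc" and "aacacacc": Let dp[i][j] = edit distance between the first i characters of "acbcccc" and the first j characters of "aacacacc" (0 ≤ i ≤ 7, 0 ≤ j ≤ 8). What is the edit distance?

   ''  a  a  c  a  c  a  c  c
''  0  1  2  3  4  5  6  7  8
 a  1  0  1  2  3  4  5  6  7
 c  2  1  1  1  2  3  4  5  6
 b  3  2  2  2  2  3  4  5  6
 c  4  3  3  2  3  2  3  4  5
 c  5  4  4  3  3  3  3  3  4
 c  6  5  5  4  4  3  4  3  3
 c  7  6  6  5  5  4  4  4  3

3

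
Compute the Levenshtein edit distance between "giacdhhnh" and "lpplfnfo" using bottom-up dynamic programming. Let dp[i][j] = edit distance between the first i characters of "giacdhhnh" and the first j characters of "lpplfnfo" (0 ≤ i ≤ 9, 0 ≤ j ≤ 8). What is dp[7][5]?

   ''  l  p  p  l  f  n  f  o
''  0  1  2  3  4  5  6  7  8
 g  1  1  2  3  4  5  6  7  8
 i  2  2  2  3  4  5  6  7  8
 a  3  3  3  3  4  5  6  7  8
 c  4  4  4  4  4  5  6  7  8
 d  5  5  5  5  5  5  6  7  8
 h  6  6  6  6  6  6  6  7  8
 h  7  7  7  7  7  7  7  7  8
 n  8  8  8  8  8  8  7  8  8
 h  9  9  9  9  9  9  8  8  9

7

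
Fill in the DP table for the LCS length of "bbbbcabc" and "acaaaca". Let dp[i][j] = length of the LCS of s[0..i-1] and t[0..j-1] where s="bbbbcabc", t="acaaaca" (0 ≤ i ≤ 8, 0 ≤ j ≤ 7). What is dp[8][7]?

   ''  a  c  a  a  a  c  a
''  0  0  0  0  0  0  0  0
 b  0  0  0  0  0  0  0  0
 b  0  0  0  0  0  0  0  0
 b  0  0  0  0  0  0  0  0
 b  0  0  0  0  0  0  0  0
 c  0  0  1  1  1  1  1  1
 a  0  1  1  2  2  2  2  2
 b  0  1  1  2  2  2  2  2
 c  0  1  2  2  2  2  3  3

3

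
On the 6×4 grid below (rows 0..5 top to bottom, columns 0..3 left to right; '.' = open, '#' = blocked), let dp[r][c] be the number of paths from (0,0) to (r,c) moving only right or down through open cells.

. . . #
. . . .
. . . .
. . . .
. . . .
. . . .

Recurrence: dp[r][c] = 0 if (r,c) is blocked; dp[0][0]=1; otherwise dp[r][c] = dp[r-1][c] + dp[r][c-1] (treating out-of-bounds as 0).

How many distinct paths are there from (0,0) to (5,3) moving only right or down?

55

r\c   0   1   2   3
  0   1   1   1   0
  1   1   2   3   3
  2   1   3   6   9
  3   1   4  10  19
  4   1   5  15  34
  5   1   6  21  55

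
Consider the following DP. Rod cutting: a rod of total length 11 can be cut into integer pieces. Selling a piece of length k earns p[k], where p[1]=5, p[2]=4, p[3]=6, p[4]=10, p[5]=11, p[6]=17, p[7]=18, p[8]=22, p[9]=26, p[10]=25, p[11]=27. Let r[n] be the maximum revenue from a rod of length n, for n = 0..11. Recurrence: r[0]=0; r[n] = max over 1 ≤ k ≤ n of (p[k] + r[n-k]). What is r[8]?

   n    0    1    2    3    4    5    6    7    8    9   10   11
r[n]    0    5   10   15   20   25   30   35   40   45   50   55

40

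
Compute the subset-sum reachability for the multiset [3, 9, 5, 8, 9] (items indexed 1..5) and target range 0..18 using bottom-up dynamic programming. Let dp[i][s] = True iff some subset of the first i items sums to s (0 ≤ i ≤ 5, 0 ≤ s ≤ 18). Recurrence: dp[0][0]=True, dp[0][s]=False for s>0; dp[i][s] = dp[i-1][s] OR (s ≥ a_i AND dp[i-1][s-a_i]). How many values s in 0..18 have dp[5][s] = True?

i\s   0   1   2   3   4   5   6   7   8   9  10  11  12  13  14  15  16  17  18
  0   T   F   F   F   F   F   F   F   F   F   F   F   F   F   F   F   F   F   F
  1   T   F   F   T   F   F   F   F   F   F   F   F   F   F   F   F   F   F   F
  2   T   F   F   T   F   F   F   F   F   T   F   F   T   F   F   F   F   F   F
  3   T   F   F   T   F   T   F   F   T   T   F   F   T   F   T   F   F   T   F
  4   T   F   F   T   F   T   F   F   T   T   F   T   T   T   T   F   T   T   F
  5   T   F   F   T   F   T   F   F   T   T   F   T   T   T   T   F   T   T   T

12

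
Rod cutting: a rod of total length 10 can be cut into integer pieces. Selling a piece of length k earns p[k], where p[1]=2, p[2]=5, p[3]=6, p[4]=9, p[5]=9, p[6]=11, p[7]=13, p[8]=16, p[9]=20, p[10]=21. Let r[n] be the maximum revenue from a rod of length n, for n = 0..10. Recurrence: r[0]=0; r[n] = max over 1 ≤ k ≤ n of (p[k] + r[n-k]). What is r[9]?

22

   n    0    1    2    3    4    5    6    7    8    9   10
r[n]    0    2    5    7   10   12   15   17   20   22   25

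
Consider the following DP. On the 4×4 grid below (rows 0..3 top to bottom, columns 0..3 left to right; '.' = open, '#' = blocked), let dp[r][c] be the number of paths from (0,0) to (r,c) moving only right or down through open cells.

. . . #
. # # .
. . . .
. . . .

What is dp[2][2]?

1

r\c   0   1   2   3
  0   1   1   1   0
  1   1   0   0   0
  2   1   1   1   1
  3   1   2   3   4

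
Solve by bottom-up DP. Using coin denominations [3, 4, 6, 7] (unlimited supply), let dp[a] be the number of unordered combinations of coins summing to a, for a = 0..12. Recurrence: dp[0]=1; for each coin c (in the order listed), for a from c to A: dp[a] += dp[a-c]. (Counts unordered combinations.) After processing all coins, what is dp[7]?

2

after  coin     0     1     2     3     4     5     6     7     8     9    10    11    12
          3     1     0     0     1     0     0     1     0     0     1     0     0     1
          4     1     0     0     1     1     0     1     1     1     1     1     1     2
          6     1     0     0     1     1     0     2     1     1     2     2     1     4
          7     1     0     0     1     1     0     2     2     1     2     3     2     4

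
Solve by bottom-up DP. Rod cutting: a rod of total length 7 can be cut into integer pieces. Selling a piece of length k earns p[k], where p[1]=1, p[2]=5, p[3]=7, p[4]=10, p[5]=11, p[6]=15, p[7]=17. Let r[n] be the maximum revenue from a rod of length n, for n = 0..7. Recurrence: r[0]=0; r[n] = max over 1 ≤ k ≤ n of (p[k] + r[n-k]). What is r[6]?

   n    0    1    2    3    4    5    6    7
r[n]    0    1    5    7   10   12   15   17

15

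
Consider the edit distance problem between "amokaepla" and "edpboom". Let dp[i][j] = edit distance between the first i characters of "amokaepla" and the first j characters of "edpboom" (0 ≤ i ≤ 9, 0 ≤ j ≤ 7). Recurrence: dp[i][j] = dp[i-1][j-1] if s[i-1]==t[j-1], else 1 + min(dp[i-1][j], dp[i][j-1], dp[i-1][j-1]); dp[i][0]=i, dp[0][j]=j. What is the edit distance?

9

   ''  e  d  p  b  o  o  m
''  0  1  2  3  4  5  6  7
 a  1  1  2  3  4  5  6  7
 m  2  2  2  3  4  5  6  6
 o  3  3  3  3  4  4  5  6
 k  4  4  4  4  4  5  5  6
 a  5  5  5  5  5  5  6  6
 e  6  5  6  6  6  6  6  7
 p  7  6  6  6  7  7  7  7
 l  8  7  7  7  7  8  8  8
 a  9  8  8  8  8  8  9  9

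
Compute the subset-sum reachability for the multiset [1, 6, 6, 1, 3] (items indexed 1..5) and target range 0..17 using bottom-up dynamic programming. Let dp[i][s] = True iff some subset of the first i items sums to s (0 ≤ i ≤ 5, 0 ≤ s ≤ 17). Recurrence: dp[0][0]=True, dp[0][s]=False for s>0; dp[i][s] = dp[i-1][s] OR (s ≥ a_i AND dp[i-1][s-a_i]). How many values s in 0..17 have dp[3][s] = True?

6

i\s   0   1   2   3   4   5   6   7   8   9  10  11  12  13  14  15  16  17
  0   T   F   F   F   F   F   F   F   F   F   F   F   F   F   F   F   F   F
  1   T   T   F   F   F   F   F   F   F   F   F   F   F   F   F   F   F   F
  2   T   T   F   F   F   F   T   T   F   F   F   F   F   F   F   F   F   F
  3   T   T   F   F   F   F   T   T   F   F   F   F   T   T   F   F   F   F
  4   T   T   T   F   F   F   T   T   T   F   F   F   T   T   T   F   F   F
  5   T   T   T   T   T   T   T   T   T   T   T   T   T   T   T   T   T   T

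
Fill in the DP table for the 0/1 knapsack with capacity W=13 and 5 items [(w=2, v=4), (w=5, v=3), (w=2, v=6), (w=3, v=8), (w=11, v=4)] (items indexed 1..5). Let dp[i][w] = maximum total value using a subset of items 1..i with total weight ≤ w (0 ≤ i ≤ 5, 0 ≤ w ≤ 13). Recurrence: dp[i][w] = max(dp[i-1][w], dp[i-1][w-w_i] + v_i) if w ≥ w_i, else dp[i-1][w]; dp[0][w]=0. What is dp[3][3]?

i\w   0   1   2   3   4   5   6   7   8   9  10  11  12  13
  0   0   0   0   0   0   0   0   0   0   0   0   0   0   0
  1   0   0   4   4   4   4   4   4   4   4   4   4   4   4
  2   0   0   4   4   4   4   4   7   7   7   7   7   7   7
  3   0   0   6   6  10  10  10  10  10  13  13  13  13  13
  4   0   0   6   8  10  14  14  18  18  18  18  18  21  21
  5   0   0   6   8  10  14  14  18  18  18  18  18  21  21

6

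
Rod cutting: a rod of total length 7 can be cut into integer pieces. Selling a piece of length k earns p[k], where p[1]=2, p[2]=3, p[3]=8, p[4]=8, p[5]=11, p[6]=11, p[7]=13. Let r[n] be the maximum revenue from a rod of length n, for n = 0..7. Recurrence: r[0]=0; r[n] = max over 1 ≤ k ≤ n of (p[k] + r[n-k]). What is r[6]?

16

   n    0    1    2    3    4    5    6    7
r[n]    0    2    4    8   10   12   16   18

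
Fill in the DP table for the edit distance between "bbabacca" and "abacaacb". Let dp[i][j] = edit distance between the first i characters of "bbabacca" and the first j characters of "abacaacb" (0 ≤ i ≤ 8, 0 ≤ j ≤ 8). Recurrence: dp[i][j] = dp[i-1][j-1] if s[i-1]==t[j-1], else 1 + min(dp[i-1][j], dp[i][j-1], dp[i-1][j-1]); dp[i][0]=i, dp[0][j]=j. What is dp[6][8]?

   ''  a  b  a  c  a  a  c  b
''  0  1  2  3  4  5  6  7  8
 b  1  1  1  2  3  4  5  6  7
 b  2  2  1  2  3  4  5  6  6
 a  3  2  2  1  2  3  4  5  6
 b  4  3  2  2  2  3  4  5  5
 a  5  4  3  2  3  2  3  4  5
 c  6  5  4  3  2  3  3  3  4
 c  7  6  5  4  3  3  4  3  4
 a  8  7  6  5  4  3  3  4  4

4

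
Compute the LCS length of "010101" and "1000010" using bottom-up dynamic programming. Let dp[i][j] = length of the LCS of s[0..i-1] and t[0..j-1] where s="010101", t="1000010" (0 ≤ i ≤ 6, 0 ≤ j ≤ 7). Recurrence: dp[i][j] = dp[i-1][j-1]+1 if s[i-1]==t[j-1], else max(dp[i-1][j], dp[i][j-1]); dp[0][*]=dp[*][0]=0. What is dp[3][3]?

2

   ''  1  0  0  0  0  1  0
''  0  0  0  0  0  0  0  0
 0  0  0  1  1  1  1  1  1
 1  0  1  1  1  1  1  2  2
 0  0  1  2  2  2  2  2  3
 1  0  1  2  2  2  2  3  3
 0  0  1  2  3  3  3  3  4
 1  0  1  2  3  3  3  4  4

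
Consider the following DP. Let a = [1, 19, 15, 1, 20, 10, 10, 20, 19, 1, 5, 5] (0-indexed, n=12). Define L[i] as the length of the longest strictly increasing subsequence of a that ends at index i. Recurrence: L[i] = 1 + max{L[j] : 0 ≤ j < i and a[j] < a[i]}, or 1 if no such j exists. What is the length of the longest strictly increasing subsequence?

   i    0    1    2    3    4    5    6    7    8    9   10   11
a[i]    1   19   15    1   20   10   10   20   19    1    5    5
L[i]    1    2    2    1    3    2    2    3    3    1    2    2

3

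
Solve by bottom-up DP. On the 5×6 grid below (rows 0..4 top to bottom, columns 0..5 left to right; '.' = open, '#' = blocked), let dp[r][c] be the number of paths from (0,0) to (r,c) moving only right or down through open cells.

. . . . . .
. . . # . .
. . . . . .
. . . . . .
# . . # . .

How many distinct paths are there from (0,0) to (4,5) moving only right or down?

r\c   0   1   2   3   4   5
  0   1   1   1   1   1   1
  1   1   2   3   0   1   2
  2   1   3   6   6   7   9
  3   1   4  10  16  23  32
  4   0   4  14   0  23  55

55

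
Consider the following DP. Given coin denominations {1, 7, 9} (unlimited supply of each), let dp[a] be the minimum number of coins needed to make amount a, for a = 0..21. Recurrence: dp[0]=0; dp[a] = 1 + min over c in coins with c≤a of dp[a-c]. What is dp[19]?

 a  0  1  2  3  4  5  6  7  8  9 10 11 12 13 14 15 16 17 18 19 20 21
dp  0  1  2  3  4  5  6  1  2  1  2  3  4  5  2  3  2  3  2  3  4  3

3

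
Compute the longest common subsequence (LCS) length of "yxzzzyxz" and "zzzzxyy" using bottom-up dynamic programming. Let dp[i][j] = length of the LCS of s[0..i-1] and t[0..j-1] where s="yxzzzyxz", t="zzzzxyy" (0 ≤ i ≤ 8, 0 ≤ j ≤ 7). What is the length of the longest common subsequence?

4

   ''  z  z  z  z  x  y  y
''  0  0  0  0  0  0  0  0
 y  0  0  0  0  0  0  1  1
 x  0  0  0  0  0  1  1  1
 z  0  1  1  1  1  1  1  1
 z  0  1  2  2  2  2  2  2
 z  0  1  2  3  3  3  3  3
 y  0  1  2  3  3  3  4  4
 x  0  1  2  3  3  4  4  4
 z  0  1  2  3  4  4  4  4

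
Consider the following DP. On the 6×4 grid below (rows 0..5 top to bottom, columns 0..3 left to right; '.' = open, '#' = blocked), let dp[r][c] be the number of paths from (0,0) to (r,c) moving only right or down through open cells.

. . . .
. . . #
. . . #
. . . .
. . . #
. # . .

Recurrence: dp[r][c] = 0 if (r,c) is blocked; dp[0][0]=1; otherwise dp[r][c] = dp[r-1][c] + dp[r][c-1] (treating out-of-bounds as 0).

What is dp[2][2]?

r\c   0   1   2   3
  0   1   1   1   1
  1   1   2   3   0
  2   1   3   6   0
  3   1   4  10  10
  4   1   5  15   0
  5   1   0  15  15

6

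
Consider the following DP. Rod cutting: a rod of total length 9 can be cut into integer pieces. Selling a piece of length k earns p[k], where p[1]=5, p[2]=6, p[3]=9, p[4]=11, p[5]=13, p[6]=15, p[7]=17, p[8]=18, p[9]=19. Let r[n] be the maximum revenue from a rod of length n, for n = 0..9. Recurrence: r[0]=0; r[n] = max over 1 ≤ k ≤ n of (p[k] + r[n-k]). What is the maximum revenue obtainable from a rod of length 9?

45

   n    0    1    2    3    4    5    6    7    8    9
r[n]    0    5   10   15   20   25   30   35   40   45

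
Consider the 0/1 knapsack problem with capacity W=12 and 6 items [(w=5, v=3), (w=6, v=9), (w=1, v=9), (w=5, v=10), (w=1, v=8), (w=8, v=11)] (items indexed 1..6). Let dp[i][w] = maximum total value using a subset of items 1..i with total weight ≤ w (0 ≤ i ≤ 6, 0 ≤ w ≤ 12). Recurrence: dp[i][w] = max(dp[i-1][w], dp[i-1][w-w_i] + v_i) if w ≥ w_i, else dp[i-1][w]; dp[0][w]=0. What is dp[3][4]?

i\w   0   1   2   3   4   5   6   7   8   9  10  11  12
  0   0   0   0   0   0   0   0   0   0   0   0   0   0
  1   0   0   0   0   0   3   3   3   3   3   3   3   3
  2   0   0   0   0   0   3   9   9   9   9   9  12  12
  3   0   9   9   9   9   9  12  18  18  18  18  18  21
  4   0   9   9   9   9  10  19  19  19  19  19  22  28
  5   0   9  17  17  17  17  19  27  27  27  27  27  30
  6   0   9  17  17  17  17  19  27  27  27  28  28  30

9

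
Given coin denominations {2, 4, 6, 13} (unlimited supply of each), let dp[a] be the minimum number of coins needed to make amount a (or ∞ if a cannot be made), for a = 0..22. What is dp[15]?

2

 a  0  1  2  3  4  5  6  7  8  9 10 11 12 13 14 15 16 17 18 19 20 21 22
dp  0  -  1  -  1  -  1  -  2  -  2  -  2  1  3  2  3  2  3  2  4  3  4
(- denotes ∞ / unreachable)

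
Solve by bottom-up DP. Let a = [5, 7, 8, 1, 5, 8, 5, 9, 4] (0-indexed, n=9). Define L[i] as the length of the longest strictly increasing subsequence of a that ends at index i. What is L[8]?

2

   i    0    1    2    3    4    5    6    7    8
a[i]    5    7    8    1    5    8    5    9    4
L[i]    1    2    3    1    2    3    2    4    2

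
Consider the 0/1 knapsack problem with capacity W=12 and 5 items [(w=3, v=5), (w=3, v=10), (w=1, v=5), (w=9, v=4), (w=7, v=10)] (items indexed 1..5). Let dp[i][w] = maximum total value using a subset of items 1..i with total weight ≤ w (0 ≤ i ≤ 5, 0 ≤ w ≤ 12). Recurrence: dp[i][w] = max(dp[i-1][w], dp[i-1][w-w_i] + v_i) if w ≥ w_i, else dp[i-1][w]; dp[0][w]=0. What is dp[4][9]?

20

i\w   0   1   2   3   4   5   6   7   8   9  10  11  12
  0   0   0   0   0   0   0   0   0   0   0   0   0   0
  1   0   0   0   5   5   5   5   5   5   5   5   5   5
  2   0   0   0  10  10  10  15  15  15  15  15  15  15
  3   0   5   5  10  15  15  15  20  20  20  20  20  20
  4   0   5   5  10  15  15  15  20  20  20  20  20  20
  5   0   5   5  10  15  15  15  20  20  20  20  25  25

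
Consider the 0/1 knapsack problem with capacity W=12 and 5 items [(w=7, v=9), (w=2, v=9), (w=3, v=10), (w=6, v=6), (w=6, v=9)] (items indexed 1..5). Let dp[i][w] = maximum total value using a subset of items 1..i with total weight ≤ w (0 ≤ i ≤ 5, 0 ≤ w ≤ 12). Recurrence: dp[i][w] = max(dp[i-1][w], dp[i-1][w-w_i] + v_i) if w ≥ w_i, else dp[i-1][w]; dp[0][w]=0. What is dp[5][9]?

19

i\w   0   1   2   3   4   5   6   7   8   9  10  11  12
  0   0   0   0   0   0   0   0   0   0   0   0   0   0
  1   0   0   0   0   0   0   0   9   9   9   9   9   9
  2   0   0   9   9   9   9   9   9   9  18  18  18  18
  3   0   0   9  10  10  19  19  19  19  19  19  19  28
  4   0   0   9  10  10  19  19  19  19  19  19  25  28
  5   0   0   9  10  10  19  19  19  19  19  19  28  28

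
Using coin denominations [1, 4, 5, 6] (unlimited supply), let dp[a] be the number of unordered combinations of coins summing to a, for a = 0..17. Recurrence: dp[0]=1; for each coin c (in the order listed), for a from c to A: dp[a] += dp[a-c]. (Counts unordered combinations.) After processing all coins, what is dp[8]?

5

after  coin     0     1     2     3     4     5     6     7     8     9    10    11    12    13    14    15    16    17
          1     1     1     1     1     1     1     1     1     1     1     1     1     1     1     1     1     1     1
          4     1     1     1     1     2     2     2     2     3     3     3     3     4     4     4     4     5     5
          5     1     1     1     1     2     3     3     3     4     5     6     6     7     8     9    10    11    12
          6     1     1     1     1     2     3     4     4     5     6     8     9    11    12    14    16    19    21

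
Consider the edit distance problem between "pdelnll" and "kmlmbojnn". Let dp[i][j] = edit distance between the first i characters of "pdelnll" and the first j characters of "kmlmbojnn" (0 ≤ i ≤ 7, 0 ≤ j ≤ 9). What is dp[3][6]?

6

   ''  k  m  l  m  b  o  j  n  n
''  0  1  2  3  4  5  6  7  8  9
 p  1  1  2  3  4  5  6  7  8  9
 d  2  2  2  3  4  5  6  7  8  9
 e  3  3  3  3  4  5  6  7  8  9
 l  4  4  4  3  4  5  6  7  8  9
 n  5  5  5  4  4  5  6  7  7  8
 l  6  6  6  5  5  5  6  7  8  8
 l  7  7  7  6  6  6  6  7  8  9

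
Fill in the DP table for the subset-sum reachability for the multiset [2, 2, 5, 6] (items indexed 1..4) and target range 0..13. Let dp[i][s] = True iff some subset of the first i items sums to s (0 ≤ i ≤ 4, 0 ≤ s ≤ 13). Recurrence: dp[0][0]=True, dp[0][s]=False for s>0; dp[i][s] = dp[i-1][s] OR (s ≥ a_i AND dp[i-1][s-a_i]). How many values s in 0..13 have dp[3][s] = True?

6

i\s   0   1   2   3   4   5   6   7   8   9  10  11  12  13
  0   T   F   F   F   F   F   F   F   F   F   F   F   F   F
  1   T   F   T   F   F   F   F   F   F   F   F   F   F   F
  2   T   F   T   F   T   F   F   F   F   F   F   F   F   F
  3   T   F   T   F   T   T   F   T   F   T   F   F   F   F
  4   T   F   T   F   T   T   T   T   T   T   T   T   F   T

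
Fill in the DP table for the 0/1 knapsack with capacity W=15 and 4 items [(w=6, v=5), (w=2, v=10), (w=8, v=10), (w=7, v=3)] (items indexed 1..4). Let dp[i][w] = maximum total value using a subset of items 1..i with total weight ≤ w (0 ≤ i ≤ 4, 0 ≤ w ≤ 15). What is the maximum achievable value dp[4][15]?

i\w   0   1   2   3   4   5   6   7   8   9  10  11  12  13  14  15
  0   0   0   0   0   0   0   0   0   0   0   0   0   0   0   0   0
  1   0   0   0   0   0   0   5   5   5   5   5   5   5   5   5   5
  2   0   0  10  10  10  10  10  10  15  15  15  15  15  15  15  15
  3   0   0  10  10  10  10  10  10  15  15  20  20  20  20  20  20
  4   0   0  10  10  10  10  10  10  15  15  20  20  20  20  20  20

20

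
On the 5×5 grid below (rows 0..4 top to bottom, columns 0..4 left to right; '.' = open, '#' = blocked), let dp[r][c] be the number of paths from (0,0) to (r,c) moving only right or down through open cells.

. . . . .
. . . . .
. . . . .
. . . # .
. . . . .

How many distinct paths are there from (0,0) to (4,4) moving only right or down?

30

r\c   0   1   2   3   4
  0   1   1   1   1   1
  1   1   2   3   4   5
  2   1   3   6  10  15
  3   1   4  10   0  15
  4   1   5  15  15  30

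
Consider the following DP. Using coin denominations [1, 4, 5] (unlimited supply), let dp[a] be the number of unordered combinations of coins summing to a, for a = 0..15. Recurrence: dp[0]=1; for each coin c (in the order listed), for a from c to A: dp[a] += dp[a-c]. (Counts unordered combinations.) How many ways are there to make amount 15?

after  coin     0     1     2     3     4     5     6     7     8     9    10    11    12    13    14    15
          1     1     1     1     1     1     1     1     1     1     1     1     1     1     1     1     1
          4     1     1     1     1     2     2     2     2     3     3     3     3     4     4     4     4
          5     1     1     1     1     2     3     3     3     4     5     6     6     7     8     9    10

10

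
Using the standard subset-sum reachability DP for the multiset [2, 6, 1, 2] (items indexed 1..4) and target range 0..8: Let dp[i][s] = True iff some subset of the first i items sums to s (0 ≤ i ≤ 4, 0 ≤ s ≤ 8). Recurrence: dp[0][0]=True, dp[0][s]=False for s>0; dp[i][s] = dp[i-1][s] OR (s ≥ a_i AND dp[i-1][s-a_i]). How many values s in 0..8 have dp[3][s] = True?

i\s   0   1   2   3   4   5   6   7   8
  0   T   F   F   F   F   F   F   F   F
  1   T   F   T   F   F   F   F   F   F
  2   T   F   T   F   F   F   T   F   T
  3   T   T   T   T   F   F   T   T   T
  4   T   T   T   T   T   T   T   T   T

7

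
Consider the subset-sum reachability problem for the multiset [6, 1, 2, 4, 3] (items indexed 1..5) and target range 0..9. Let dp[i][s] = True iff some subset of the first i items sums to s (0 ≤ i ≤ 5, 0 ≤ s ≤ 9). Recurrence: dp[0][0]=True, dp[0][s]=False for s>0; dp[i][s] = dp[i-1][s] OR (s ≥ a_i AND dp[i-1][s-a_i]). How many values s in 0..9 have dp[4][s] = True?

i\s   0   1   2   3   4   5   6   7   8   9
  0   T   F   F   F   F   F   F   F   F   F
  1   T   F   F   F   F   F   T   F   F   F
  2   T   T   F   F   F   F   T   T   F   F
  3   T   T   T   T   F   F   T   T   T   T
  4   T   T   T   T   T   T   T   T   T   T
  5   T   T   T   T   T   T   T   T   T   T

10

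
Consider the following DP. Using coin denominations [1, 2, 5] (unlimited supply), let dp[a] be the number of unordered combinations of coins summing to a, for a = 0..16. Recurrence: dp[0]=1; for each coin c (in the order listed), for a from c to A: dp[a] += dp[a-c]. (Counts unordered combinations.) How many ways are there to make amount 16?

after  coin     0     1     2     3     4     5     6     7     8     9    10    11    12    13    14    15    16
          1     1     1     1     1     1     1     1     1     1     1     1     1     1     1     1     1     1
          2     1     1     2     2     3     3     4     4     5     5     6     6     7     7     8     8     9
          5     1     1     2     2     3     4     5     6     7     8    10    11    13    14    16    18    20

20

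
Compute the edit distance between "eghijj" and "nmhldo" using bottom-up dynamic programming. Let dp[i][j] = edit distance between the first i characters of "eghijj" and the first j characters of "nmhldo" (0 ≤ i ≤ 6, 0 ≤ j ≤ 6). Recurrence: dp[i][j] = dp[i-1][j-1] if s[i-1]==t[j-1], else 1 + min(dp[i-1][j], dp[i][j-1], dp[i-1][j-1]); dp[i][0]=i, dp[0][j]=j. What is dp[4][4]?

3

   ''  n  m  h  l  d  o
''  0  1  2  3  4  5  6
 e  1  1  2  3  4  5  6
 g  2  2  2  3  4  5  6
 h  3  3  3  2  3  4  5
 i  4  4  4  3  3  4  5
 j  5  5  5  4  4  4  5
 j  6  6  6  5  5  5  5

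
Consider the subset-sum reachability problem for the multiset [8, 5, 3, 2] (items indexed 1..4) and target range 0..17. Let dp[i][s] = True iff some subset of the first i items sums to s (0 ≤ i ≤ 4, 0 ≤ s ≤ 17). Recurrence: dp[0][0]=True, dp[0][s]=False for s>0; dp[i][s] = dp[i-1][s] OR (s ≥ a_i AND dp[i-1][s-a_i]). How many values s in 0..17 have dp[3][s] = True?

i\s   0   1   2   3   4   5   6   7   8   9  10  11  12  13  14  15  16  17
  0   T   F   F   F   F   F   F   F   F   F   F   F   F   F   F   F   F   F
  1   T   F   F   F   F   F   F   F   T   F   F   F   F   F   F   F   F   F
  2   T   F   F   F   F   T   F   F   T   F   F   F   F   T   F   F   F   F
  3   T   F   F   T   F   T   F   F   T   F   F   T   F   T   F   F   T   F
  4   T   F   T   T   F   T   F   T   T   F   T   T   F   T   F   T   T   F

7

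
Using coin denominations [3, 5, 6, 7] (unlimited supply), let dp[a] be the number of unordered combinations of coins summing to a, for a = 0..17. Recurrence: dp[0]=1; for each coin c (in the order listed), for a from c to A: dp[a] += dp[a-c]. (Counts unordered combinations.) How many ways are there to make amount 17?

after  coin     0     1     2     3     4     5     6     7     8     9    10    11    12    13    14    15    16    17
          3     1     0     0     1     0     0     1     0     0     1     0     0     1     0     0     1     0     0
          5     1     0     0     1     0     1     1     0     1     1     1     1     1     1     1     2     1     1
          6     1     0     0     1     0     1     2     0     1     2     1     2     3     1     2     4     2     3
          7     1     0     0     1     0     1     2     1     1     2     2     2     4     3     3     5     4     5

5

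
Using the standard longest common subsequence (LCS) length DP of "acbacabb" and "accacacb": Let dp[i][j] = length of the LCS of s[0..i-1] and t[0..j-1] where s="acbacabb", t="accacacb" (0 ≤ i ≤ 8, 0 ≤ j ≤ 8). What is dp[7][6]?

   ''  a  c  c  a  c  a  c  b
''  0  0  0  0  0  0  0  0  0
 a  0  1  1  1  1  1  1  1  1
 c  0  1  2  2  2  2  2  2  2
 b  0  1  2  2  2  2  2  2  3
 a  0  1  2  2  3  3  3  3  3
 c  0  1  2  3  3  4  4  4  4
 a  0  1  2  3  4  4  5  5  5
 b  0  1  2  3  4  4  5  5  6
 b  0  1  2  3  4  4  5  5  6

5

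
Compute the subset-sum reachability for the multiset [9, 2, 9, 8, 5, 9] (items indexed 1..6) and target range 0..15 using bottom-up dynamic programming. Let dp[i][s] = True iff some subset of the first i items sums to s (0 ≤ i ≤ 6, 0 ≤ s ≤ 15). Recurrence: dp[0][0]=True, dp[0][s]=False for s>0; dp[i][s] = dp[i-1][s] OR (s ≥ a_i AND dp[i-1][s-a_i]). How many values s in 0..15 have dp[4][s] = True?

6

i\s   0   1   2   3   4   5   6   7   8   9  10  11  12  13  14  15
  0   T   F   F   F   F   F   F   F   F   F   F   F   F   F   F   F
  1   T   F   F   F   F   F   F   F   F   T   F   F   F   F   F   F
  2   T   F   T   F   F   F   F   F   F   T   F   T   F   F   F   F
  3   T   F   T   F   F   F   F   F   F   T   F   T   F   F   F   F
  4   T   F   T   F   F   F   F   F   T   T   T   T   F   F   F   F
  5   T   F   T   F   F   T   F   T   T   T   T   T   F   T   T   T
  6   T   F   T   F   F   T   F   T   T   T   T   T   F   T   T   T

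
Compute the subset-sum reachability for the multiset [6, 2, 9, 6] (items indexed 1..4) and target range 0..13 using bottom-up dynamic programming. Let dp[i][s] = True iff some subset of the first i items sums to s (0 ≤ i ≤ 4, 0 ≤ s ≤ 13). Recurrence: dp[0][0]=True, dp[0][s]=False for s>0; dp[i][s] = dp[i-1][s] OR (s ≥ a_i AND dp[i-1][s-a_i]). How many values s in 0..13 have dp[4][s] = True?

7

i\s   0   1   2   3   4   5   6   7   8   9  10  11  12  13
  0   T   F   F   F   F   F   F   F   F   F   F   F   F   F
  1   T   F   F   F   F   F   T   F   F   F   F   F   F   F
  2   T   F   T   F   F   F   T   F   T   F   F   F   F   F
  3   T   F   T   F   F   F   T   F   T   T   F   T   F   F
  4   T   F   T   F   F   F   T   F   T   T   F   T   T   F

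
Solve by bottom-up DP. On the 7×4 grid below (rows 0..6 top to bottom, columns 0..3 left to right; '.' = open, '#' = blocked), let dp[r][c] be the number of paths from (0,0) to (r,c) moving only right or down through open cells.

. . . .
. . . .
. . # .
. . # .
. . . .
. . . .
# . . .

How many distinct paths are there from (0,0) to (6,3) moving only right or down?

r\c   0   1   2   3
  0   1   1   1   1
  1   1   2   3   4
  2   1   3   0   4
  3   1   4   0   4
  4   1   5   5   9
  5   1   6  11  20
  6   0   6  17  37

37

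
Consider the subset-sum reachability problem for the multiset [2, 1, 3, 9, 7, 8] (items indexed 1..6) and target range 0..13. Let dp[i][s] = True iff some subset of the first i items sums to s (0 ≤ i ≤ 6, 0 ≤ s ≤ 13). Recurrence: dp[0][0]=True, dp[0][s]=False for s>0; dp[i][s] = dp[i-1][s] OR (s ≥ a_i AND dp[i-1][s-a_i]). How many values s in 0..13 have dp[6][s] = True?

14

i\s   0   1   2   3   4   5   6   7   8   9  10  11  12  13
  0   T   F   F   F   F   F   F   F   F   F   F   F   F   F
  1   T   F   T   F   F   F   F   F   F   F   F   F   F   F
  2   T   T   T   T   F   F   F   F   F   F   F   F   F   F
  3   T   T   T   T   T   T   T   F   F   F   F   F   F   F
  4   T   T   T   T   T   T   T   F   F   T   T   T   T   T
  5   T   T   T   T   T   T   T   T   T   T   T   T   T   T
  6   T   T   T   T   T   T   T   T   T   T   T   T   T   T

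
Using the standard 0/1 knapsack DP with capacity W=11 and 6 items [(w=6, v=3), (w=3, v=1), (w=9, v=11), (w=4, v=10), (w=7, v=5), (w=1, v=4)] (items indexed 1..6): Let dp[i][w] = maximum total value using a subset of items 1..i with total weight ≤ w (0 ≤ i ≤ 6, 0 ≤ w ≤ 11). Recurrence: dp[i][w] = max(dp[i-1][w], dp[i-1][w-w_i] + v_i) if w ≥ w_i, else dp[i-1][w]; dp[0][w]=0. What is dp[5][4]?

i\w   0   1   2   3   4   5   6   7   8   9  10  11
  0   0   0   0   0   0   0   0   0   0   0   0   0
  1   0   0   0   0   0   0   3   3   3   3   3   3
  2   0   0   0   1   1   1   3   3   3   4   4   4
  3   0   0   0   1   1   1   3   3   3  11  11  11
  4   0   0   0   1  10  10  10  11  11  11  13  13
  5   0   0   0   1  10  10  10  11  11  11  13  15
  6   0   4   4   4  10  14  14  14  15  15  15  17

10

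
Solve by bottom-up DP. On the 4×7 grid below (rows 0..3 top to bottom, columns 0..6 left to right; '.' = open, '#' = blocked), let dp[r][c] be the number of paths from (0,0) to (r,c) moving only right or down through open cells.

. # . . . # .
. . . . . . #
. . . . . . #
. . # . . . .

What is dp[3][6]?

r\c   0   1   2   3   4   5   6
  0   1   0   0   0   0   0   0
  1   1   1   1   1   1   1   0
  2   1   2   3   4   5   6   0
  3   1   3   0   4   9  15  15

15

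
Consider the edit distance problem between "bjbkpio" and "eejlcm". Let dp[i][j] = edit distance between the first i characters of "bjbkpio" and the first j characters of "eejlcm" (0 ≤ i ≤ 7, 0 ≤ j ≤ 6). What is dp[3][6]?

   ''  e  e  j  l  c  m
''  0  1  2  3  4  5  6
 b  1  1  2  3  4  5  6
 j  2  2  2  2  3  4  5
 b  3  3  3  3  3  4  5
 k  4  4  4  4  4  4  5
 p  5  5  5  5  5  5  5
 i  6  6  6  6  6  6  6
 o  7  7  7  7  7  7  7

5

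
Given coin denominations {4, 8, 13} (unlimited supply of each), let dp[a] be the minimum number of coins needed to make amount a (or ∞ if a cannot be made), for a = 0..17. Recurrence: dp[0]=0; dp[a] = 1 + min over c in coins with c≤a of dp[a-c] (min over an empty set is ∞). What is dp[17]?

2

 a  0  1  2  3  4  5  6  7  8  9 10 11 12 13 14 15 16 17
dp  0  -  -  -  1  -  -  -  1  -  -  -  2  1  -  -  2  2
(- denotes ∞ / unreachable)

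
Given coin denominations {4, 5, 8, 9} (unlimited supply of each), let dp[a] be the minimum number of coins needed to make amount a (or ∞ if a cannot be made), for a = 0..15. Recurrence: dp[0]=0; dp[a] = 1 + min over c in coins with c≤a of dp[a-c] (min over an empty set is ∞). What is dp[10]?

 a  0  1  2  3  4  5  6  7  8  9 10 11 12 13 14 15
dp  0  -  -  -  1  1  -  -  1  1  2  -  2  2  2  3
(- denotes ∞ / unreachable)

2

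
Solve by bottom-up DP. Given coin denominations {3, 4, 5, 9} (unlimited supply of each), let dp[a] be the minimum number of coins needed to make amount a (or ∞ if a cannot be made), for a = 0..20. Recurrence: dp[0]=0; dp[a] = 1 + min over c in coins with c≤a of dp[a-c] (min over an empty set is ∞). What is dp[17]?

3

 a  0  1  2  3  4  5  6  7  8  9 10 11 12 13 14 15 16 17 18 19 20
dp  0  -  -  1  1  1  2  2  2  1  2  3  2  2  2  3  3  3  2  3  4
(- denotes ∞ / unreachable)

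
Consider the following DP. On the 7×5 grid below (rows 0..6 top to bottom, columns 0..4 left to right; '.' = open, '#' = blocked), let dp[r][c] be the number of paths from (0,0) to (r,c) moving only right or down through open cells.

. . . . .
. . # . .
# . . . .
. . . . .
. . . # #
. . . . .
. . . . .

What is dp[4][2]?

6

r\c   0   1   2   3   4
  0   1   1   1   1   1
  1   1   2   0   1   2
  2   0   2   2   3   5
  3   0   2   4   7  12
  4   0   2   6   0   0
  5   0   2   8   8   8
  6   0   2  10  18  26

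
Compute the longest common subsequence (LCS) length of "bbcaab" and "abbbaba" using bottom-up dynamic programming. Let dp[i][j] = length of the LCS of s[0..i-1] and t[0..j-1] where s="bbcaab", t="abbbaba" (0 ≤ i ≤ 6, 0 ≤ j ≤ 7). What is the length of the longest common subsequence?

4

   ''  a  b  b  b  a  b  a
''  0  0  0  0  0  0  0  0
 b  0  0  1  1  1  1  1  1
 b  0  0  1  2  2  2  2  2
 c  0  0  1  2  2  2  2  2
 a  0  1  1  2  2  3  3  3
 a  0  1  1  2  2  3  3  4
 b  0  1  2  2  3  3  4  4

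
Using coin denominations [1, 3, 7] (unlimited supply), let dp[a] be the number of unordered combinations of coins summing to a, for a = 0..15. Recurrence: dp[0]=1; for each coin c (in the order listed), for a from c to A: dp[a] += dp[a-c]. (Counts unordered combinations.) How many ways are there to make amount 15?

after  coin     0     1     2     3     4     5     6     7     8     9    10    11    12    13    14    15
          1     1     1     1     1     1     1     1     1     1     1     1     1     1     1     1     1
          3     1     1     1     2     2     2     3     3     3     4     4     4     5     5     5     6
          7     1     1     1     2     2     2     3     4     4     5     6     6     7     8     9    10

10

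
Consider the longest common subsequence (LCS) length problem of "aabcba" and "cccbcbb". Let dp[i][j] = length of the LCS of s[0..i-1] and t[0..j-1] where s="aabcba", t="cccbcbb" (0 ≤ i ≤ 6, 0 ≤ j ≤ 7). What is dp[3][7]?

   ''  c  c  c  b  c  b  b
''  0  0  0  0  0  0  0  0
 a  0  0  0  0  0  0  0  0
 a  0  0  0  0  0  0  0  0
 b  0  0  0  0  1  1  1  1
 c  0  1  1  1  1  2  2  2
 b  0  1  1  1  2  2  3  3
 a  0  1  1  1  2  2  3  3

1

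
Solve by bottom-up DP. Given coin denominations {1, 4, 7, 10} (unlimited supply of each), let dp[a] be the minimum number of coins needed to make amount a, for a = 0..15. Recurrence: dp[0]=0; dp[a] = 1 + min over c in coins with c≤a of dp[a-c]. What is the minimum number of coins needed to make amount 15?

3

 a  0  1  2  3  4  5  6  7  8  9 10 11 12 13 14 15
dp  0  1  2  3  1  2  3  1  2  3  1  2  3  4  2  3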